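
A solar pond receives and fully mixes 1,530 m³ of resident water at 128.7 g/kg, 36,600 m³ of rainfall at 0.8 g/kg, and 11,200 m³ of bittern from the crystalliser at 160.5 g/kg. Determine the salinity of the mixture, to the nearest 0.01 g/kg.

Total salt / total volume:
salt = 1,530×128.7 + 36,600×0.8 + 11,200×160.5 = 196,911 + 29,280 + 1,797,600 = 2,023,791
volume = 1,530 + 36,600 + 11,200 = 49,330 m³
S = 2,023,791 / 49,330 = 41.0256 g/kg

41.03 g/kg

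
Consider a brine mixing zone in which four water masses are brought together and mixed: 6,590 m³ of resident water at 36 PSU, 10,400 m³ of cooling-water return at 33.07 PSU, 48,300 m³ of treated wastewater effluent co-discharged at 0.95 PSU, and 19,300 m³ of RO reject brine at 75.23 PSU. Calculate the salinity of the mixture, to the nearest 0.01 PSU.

24.58 PSU

Salt balance:
salt = 6,590×36 + 10,400×33.07 + 48,300×0.95 + 19,300×75.23 = 237,240 + 343,928 + 45,885 + 1,451,939 = 2,078,992
volume = 6,590 + 10,400 + 48,300 + 19,300 = 84,590 m³
S = 2,078,992 / 84,590 = 24.5773 PSU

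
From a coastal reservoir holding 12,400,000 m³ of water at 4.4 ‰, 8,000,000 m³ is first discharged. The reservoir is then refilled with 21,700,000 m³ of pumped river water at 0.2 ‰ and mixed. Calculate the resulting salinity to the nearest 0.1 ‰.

Remaining after removal: 4,400,000 m³ at 4.4 ‰ (salt = 19,360,000)
After addition: salt = 19,360,000 + 21,700,000×0.2 = 23,700,000; volume = 26,100,000 m³
S = 23,700,000 / 26,100,000 = 0.908 ‰

0.9 ‰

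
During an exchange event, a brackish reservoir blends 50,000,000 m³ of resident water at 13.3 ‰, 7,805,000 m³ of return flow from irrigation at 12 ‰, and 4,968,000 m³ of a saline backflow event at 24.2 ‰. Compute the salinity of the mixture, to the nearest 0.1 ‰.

14.0 ‰

Conserving salt mass:
salt = 50,000,000×13.3 + 7,805,000×12 + 4,968,000×24.2 = 665,000,000 + 93,660,000 + 120,225,600 = 878,885,600
volume = 50,000,000 + 7,805,000 + 4,968,000 = 62,773,000 m³
S = 878,885,600 / 62,773,000 = 14.001 ‰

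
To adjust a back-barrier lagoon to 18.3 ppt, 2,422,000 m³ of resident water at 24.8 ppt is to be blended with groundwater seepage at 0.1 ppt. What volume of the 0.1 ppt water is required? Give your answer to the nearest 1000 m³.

865000 m³

Salt balance: 2,422,000×24.8 + V×0.1 = (2,422,000+V)×18.3
60,065,600 + 0.1V = 44,322,600 + 18.3V
15,743,000 = 18.2V
V = 865,000 m³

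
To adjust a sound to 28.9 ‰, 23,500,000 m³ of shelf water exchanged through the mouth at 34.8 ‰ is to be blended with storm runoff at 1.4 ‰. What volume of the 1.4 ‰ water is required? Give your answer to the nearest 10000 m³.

5040000 m³

Salt balance: 23,500,000×34.8 + V×1.4 = (23,500,000+V)×28.9
817,800,000 + 1.4V = 679,150,000 + 28.9V
138,650,000 = 27.5V
V = 5,041,818.18 m³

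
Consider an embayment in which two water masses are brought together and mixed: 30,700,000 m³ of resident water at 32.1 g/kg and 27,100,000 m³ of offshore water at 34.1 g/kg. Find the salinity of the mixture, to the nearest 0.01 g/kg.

33.04 g/kg

Salt balance:
salt = 30,700,000×32.1 + 27,100,000×34.1 = 985,470,000 + 924,110,000 = 1,909,580,000
volume = 30,700,000 + 27,100,000 = 57,800,000 m³
S = 1,909,580,000 / 57,800,000 = 33.0377 g/kg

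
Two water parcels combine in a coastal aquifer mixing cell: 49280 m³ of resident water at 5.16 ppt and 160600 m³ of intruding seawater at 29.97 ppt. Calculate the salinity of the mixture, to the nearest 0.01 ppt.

Weighted by volume,
salt = 49,280×5.16 + 160,600×29.97 = 254,284.8 + 4,813,182 = 5,067,466.8
volume = 49,280 + 160,600 = 209,880 m³
S = 5,067,466.8 / 209,880 = 24.1446 ppt

24.14 ppt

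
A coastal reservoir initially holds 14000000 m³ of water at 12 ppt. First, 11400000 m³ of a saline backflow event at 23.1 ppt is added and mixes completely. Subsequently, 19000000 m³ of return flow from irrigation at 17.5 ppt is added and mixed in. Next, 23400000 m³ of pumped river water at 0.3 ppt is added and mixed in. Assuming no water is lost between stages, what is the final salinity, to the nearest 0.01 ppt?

Salt balance:
Initial salt = 14,000,000×12 = 168,000,000
After stage 1: salt = 168,000,000 + 11,400,000×23.1 = 431,340,000; volume = 25,400,000 m³; S = 16.982 ppt
After stage 2: salt = 431,340,000 + 19,000,000×17.5 = 763,840,000; volume = 44,400,000 m³; S = 17.204 ppt
After stage 3: salt = 763,840,000 + 23,400,000×0.3 = 770,860,000; volume = 67,800,000 m³
S = 770,860,000 / 67,800,000 = 11.3696 ppt

11.37 ppt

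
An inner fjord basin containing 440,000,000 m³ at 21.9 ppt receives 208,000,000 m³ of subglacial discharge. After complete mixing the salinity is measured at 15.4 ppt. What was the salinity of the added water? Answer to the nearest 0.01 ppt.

Salt balance: 440,000,000×21.9 + 208,000,000×S = 648,000,000×15.4
9,636,000,000 + 208,000,000·S = 9,979,200,000
S = (9,979,200,000 − 9,636,000,000) / 208,000,000 = 1.65 ppt

1.65 ppt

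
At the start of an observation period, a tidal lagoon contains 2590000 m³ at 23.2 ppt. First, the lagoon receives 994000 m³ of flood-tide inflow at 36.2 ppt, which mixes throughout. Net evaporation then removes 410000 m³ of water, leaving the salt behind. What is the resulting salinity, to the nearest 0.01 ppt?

30.27 ppt

After mixing: salt = 2,590,000×23.2 + 994,000×36.2 = 96,070,800; volume = 3,584,000 m³
After evaporation: salt unchanged = 96,070,800; volume = 3,584,000 − 410,000 = 3,174,000 m³
S = 96,070,800 / 3,174,000 = 30.2681 ppt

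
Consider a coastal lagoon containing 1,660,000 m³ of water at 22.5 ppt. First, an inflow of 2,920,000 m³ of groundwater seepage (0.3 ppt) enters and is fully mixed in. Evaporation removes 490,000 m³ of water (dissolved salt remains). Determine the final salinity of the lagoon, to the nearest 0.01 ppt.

9.35 ppt

After mixing: salt = 1,660,000×22.5 + 2,920,000×0.3 = 38,226,000; volume = 4,580,000 m³
After evaporation: salt unchanged = 38,226,000; volume = 4,580,000 − 490,000 = 4,090,000 m³
S = 38,226,000 / 4,090,000 = 9.3462 ppt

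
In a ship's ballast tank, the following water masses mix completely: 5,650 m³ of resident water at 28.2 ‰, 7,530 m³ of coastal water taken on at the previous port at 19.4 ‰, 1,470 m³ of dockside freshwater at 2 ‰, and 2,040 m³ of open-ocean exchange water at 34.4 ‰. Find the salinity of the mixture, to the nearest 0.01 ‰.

22.68 ‰

Salt balance:
salt = 5,650×28.2 + 7,530×19.4 + 1,470×2 + 2,040×34.4 = 159,330 + 146,082 + 2,940 + 70,176 = 378,528
volume = 5,650 + 7,530 + 1,470 + 2,040 = 16,690 m³
S = 378,528 / 16,690 = 22.6799 ‰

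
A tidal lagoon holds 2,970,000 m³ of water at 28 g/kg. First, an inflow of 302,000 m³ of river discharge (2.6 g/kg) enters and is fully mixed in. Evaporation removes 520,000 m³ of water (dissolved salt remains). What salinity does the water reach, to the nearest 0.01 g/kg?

30.50 g/kg

After mixing: salt = 2,970,000×28 + 302,000×2.6 = 83,945,200; volume = 3,272,000 m³
After evaporation: salt unchanged = 83,945,200; volume = 3,272,000 − 520,000 = 2,752,000 m³
S = 83,945,200 / 2,752,000 = 30.5033 g/kg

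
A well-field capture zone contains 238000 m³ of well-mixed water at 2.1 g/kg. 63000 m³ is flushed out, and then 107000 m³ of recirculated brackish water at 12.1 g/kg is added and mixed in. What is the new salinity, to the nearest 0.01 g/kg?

5.89 g/kg

Remaining after removal: 175,000 m³ at 2.1 g/kg (salt = 367,500)
After addition: salt = 367,500 + 107,000×12.1 = 1,662,200; volume = 282,000 m³
S = 1,662,200 / 282,000 = 5.8943 g/kg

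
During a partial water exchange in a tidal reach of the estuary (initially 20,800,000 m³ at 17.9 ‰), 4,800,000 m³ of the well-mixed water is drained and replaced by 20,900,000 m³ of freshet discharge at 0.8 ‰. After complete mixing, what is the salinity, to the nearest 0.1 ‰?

8.2 ‰

Remaining after removal: 16,000,000 m³ at 17.9 ‰ (salt = 286,400,000)
After addition: salt = 286,400,000 + 20,900,000×0.8 = 303,120,000; volume = 36,900,000 m³
S = 303,120,000 / 36,900,000 = 8.2146 ‰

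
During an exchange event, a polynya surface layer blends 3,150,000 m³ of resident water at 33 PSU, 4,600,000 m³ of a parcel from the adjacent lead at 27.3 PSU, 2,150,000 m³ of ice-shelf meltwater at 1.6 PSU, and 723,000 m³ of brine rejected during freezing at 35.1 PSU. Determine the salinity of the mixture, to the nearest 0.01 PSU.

Weighted by volume,
salt = 3,150,000×33 + 4,600,000×27.3 + 2,150,000×1.6 + 723,000×35.1 = 103,950,000 + 125,580,000 + 3,440,000 + 25,377,300 = 258,347,300
volume = 3,150,000 + 4,600,000 + 2,150,000 + 723,000 = 10,623,000 m³
S = 258,347,300 / 10,623,000 = 24.3196 PSU

24.32 PSU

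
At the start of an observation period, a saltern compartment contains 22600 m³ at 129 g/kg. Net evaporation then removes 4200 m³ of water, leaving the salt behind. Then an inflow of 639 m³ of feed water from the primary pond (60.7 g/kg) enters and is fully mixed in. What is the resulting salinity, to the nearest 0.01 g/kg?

After evaporation: salt = 22,600×129 = 2,915,400; volume = 22,600 − 4,200 = 18,400 m³
After mixing: salt = 2,915,400 + 639×60.7 = 2,954,187.3; volume = 18,400 + 639 = 19,039 m³
S = 2,954,187.3 / 19,039 = 155.165 g/kg

155.17 g/kg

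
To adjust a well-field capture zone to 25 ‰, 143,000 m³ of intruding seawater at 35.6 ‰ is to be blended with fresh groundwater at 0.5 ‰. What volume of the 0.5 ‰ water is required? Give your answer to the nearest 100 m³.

Salt balance: 143,000×35.6 + V×0.5 = (143,000+V)×25
5,090,800 + 0.5V = 3,575,000 + 25V
1,515,800 = 24.5V
V = 61,869.39 m³

61900 m³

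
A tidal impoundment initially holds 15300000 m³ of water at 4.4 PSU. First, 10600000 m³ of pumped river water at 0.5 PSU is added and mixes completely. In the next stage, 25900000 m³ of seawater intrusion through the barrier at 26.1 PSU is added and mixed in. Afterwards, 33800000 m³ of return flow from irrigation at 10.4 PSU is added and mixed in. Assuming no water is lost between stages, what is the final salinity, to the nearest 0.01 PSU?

12.85 PSU

By conservation of dissolved salt,
Initial salt = 15,300,000×4.4 = 67,320,000
After stage 1: salt = 67,320,000 + 10,600,000×0.5 = 72,620,000; volume = 25,900,000 m³; S = 2.804 PSU
After stage 2: salt = 72,620,000 + 25,900,000×26.1 = 748,610,000; volume = 51,800,000 m³; S = 14.452 PSU
After stage 3: salt = 748,610,000 + 33,800,000×10.4 = 1,100,130,000; volume = 85,600,000 m³
S = 1,100,130,000 / 85,600,000 = 12.852 PSU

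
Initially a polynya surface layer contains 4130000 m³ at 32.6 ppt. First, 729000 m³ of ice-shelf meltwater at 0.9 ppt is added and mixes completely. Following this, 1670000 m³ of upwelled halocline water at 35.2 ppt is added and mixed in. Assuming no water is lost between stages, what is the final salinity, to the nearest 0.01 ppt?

Weighted by volume,
Initial salt = 4,130,000×32.6 = 134,638,000
After stage 1: salt = 134,638,000 + 729,000×0.9 = 135,294,100; volume = 4,859,000 m³; S = 27.844 ppt
After stage 2: salt = 135,294,100 + 1,670,000×35.2 = 194,078,100; volume = 6,529,000 m³
S = 194,078,100 / 6,529,000 = 29.7255 ppt

29.73 ppt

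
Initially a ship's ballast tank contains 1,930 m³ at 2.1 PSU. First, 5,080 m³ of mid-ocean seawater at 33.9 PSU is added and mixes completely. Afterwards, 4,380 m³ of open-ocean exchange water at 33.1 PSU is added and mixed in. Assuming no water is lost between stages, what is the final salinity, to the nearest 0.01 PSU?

28.20 PSU

Salt balance:
Initial salt = 1,930×2.1 = 4,053
After stage 1: salt = 4,053 + 5,080×33.9 = 176,265; volume = 7,010 m³; S = 25.145 PSU
After stage 2: salt = 176,265 + 4,380×33.1 = 321,243; volume = 11,390 m³
S = 321,243 / 11,390 = 28.204 PSU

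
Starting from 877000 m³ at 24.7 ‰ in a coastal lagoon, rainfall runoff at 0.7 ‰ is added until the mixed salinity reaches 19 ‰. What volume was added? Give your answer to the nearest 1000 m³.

Salt balance: 877,000×24.7 + V×0.7 = (877,000+V)×19
21,661,900 + 0.7V = 16,663,000 + 19V
4,998,900 = 18.3V
V = 273,163.93 m³

273000 m³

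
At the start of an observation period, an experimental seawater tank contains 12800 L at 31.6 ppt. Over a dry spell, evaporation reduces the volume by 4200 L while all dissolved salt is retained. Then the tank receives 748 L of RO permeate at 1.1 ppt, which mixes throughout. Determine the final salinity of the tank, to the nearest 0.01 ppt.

43.36 ppt

After evaporation: salt = 12,800×31.6 = 404,480; volume = 12,800 − 4,200 = 8,600 L
After mixing: salt = 404,480 + 748×1.1 = 405,302.8; volume = 8,600 + 748 = 9,348 L
S = 405,302.8 / 9,348 = 43.3572 ppt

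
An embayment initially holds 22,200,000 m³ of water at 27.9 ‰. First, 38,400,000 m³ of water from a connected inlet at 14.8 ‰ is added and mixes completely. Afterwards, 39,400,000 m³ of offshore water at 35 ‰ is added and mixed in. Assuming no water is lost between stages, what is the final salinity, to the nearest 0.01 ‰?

Salt balance:
Initial salt = 22,200,000×27.9 = 619,380,000
After stage 1: salt = 619,380,000 + 38,400,000×14.8 = 1,187,700,000; volume = 60,600,000 m³; S = 19.599 ‰
After stage 2: salt = 1,187,700,000 + 39,400,000×35 = 2,566,700,000; volume = 100,000,000 m³
S = 2,566,700,000 / 100,000,000 = 25.667 ‰

25.67 ‰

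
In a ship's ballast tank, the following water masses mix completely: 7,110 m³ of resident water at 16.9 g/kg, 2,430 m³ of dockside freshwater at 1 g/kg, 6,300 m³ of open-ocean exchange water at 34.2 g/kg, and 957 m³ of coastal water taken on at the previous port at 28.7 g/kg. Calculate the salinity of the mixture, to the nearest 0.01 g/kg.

By conservation of dissolved salt,
salt = 7,110×16.9 + 2,430×1 + 6,300×34.2 + 957×28.7 = 120,159 + 2,430 + 215,460 + 27,465.9 = 365,514.9
volume = 7,110 + 2,430 + 6,300 + 957 = 16,797 m³
S = 365,514.9 / 16,797 = 21.7607 g/kg

21.76 g/kg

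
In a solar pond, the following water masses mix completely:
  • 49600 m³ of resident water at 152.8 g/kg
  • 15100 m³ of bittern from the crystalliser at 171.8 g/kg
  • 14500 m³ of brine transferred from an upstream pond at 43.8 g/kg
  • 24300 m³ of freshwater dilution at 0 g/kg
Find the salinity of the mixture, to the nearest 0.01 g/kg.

104.43 g/kg

Salt balance:
salt = 49,600×152.8 + 15,100×171.8 + 14,500×43.8 + 24,300×0 = 7,578,880 + 2,594,180 + 635,100 + 0 = 10,808,160
volume = 49,600 + 15,100 + 14,500 + 24,300 = 103,500 m³
S = 10,808,160 / 103,500 = 104.4267 g/kg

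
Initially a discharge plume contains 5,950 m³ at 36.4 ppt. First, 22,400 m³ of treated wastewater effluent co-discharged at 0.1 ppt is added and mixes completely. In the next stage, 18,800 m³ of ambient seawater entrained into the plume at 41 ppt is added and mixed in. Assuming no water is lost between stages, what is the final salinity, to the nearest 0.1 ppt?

Conserving salt mass:
Initial salt = 5,950×36.4 = 216,580
After stage 1: salt = 216,580 + 22,400×0.1 = 218,820; volume = 28,350 m³; S = 7.719 ppt
After stage 2: salt = 218,820 + 18,800×41 = 989,620; volume = 47,150 m³
S = 989,620 / 47,150 = 20.9888 ppt

21.0 ppt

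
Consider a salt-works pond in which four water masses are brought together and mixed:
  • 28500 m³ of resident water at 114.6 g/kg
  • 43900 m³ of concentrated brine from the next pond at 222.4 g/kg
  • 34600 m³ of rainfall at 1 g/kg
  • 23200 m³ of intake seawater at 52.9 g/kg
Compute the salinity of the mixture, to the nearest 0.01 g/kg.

Mass of salt is conserved:
salt = 28,500×114.6 + 43,900×222.4 + 34,600×1 + 23,200×52.9 = 3,266,100 + 9,763,360 + 34,600 + 1,227,280 = 14,291,340
volume = 28,500 + 43,900 + 34,600 + 23,200 = 130,200 m³
S = 14,291,340 / 130,200 = 109.7645 g/kg

109.76 g/kg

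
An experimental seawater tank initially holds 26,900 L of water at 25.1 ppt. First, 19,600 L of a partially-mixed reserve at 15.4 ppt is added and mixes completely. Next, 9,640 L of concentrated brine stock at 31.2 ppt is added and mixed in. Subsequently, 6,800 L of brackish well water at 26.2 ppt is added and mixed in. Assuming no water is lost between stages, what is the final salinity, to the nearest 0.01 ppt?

23.13 ppt

Conserving salt mass:
Initial salt = 26,900×25.1 = 675,190
After stage 1: salt = 675,190 + 19,600×15.4 = 977,030; volume = 46,500 L; S = 21.011 ppt
After stage 2: salt = 977,030 + 9,640×31.2 = 1,277,798; volume = 56,140 L; S = 22.761 ppt
After stage 3: salt = 1,277,798 + 6,800×26.2 = 1,455,958; volume = 62,940 L
S = 1,455,958 / 62,940 = 23.1325 ppt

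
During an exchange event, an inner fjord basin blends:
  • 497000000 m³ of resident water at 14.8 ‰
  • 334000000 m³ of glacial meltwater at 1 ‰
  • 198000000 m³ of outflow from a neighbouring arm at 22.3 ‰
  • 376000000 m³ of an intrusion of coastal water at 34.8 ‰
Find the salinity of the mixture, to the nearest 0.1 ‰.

17.9 ‰

Conserving salt mass:
salt = 497,000,000×14.8 + 334,000,000×1 + 198,000,000×22.3 + 376,000,000×34.8 = 7,355,600,000 + 334,000,000 + 4,415,400,000 + 13,084,800,000 = 25,189,800,000
volume = 497,000,000 + 334,000,000 + 198,000,000 + 376,000,000 = 1,405,000,000 m³
S = 25,189,800,000 / 1,405,000,000 = 17.929 ‰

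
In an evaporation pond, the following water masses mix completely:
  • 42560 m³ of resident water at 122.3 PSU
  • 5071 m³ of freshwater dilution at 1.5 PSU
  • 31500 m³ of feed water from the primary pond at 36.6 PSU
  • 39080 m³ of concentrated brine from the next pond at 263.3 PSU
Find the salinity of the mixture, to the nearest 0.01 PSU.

By conservation of dissolved salt,
salt = 42,560×122.3 + 5,071×1.5 + 31,500×36.6 + 39,080×263.3 = 5,205,088 + 7,606.5 + 1,152,900 + 10,289,764 = 16,655,358.5
volume = 42,560 + 5,071 + 31,500 + 39,080 = 118,211 m³
S = 16,655,358.5 / 118,211 = 140.8952 PSU

140.90 PSU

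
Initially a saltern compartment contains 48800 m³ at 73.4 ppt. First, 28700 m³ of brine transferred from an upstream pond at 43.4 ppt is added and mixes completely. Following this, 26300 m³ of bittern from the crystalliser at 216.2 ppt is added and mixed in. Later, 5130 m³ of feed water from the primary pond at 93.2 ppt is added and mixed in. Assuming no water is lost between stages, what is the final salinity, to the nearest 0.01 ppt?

100.91 ppt

Total salt / total volume:
Initial salt = 48,800×73.4 = 3,581,920
After stage 1: salt = 3,581,920 + 28,700×43.4 = 4,827,500; volume = 77,500 m³; S = 62.29 ppt
After stage 2: salt = 4,827,500 + 26,300×216.2 = 10,513,560; volume = 103,800 m³; S = 101.287 ppt
After stage 3: salt = 10,513,560 + 5,130×93.2 = 10,991,676; volume = 108,930 m³
S = 10,991,676 / 108,930 = 100.9059 ppt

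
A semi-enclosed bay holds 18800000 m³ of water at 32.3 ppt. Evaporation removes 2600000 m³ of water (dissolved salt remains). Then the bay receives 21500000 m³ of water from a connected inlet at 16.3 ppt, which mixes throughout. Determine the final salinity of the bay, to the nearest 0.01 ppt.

25.40 ppt

After evaporation: salt = 18,800,000×32.3 = 607,240,000; volume = 18,800,000 − 2,600,000 = 16,200,000 m³
After mixing: salt = 607,240,000 + 21,500,000×16.3 = 957,690,000; volume = 16,200,000 + 21,500,000 = 37,700,000 m³
S = 957,690,000 / 37,700,000 = 25.4029 ppt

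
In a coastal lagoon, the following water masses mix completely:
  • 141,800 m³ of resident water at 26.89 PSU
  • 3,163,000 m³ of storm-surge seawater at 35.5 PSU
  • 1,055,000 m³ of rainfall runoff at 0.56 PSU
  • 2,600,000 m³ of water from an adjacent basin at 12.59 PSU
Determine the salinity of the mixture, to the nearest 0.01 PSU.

21.47 PSU

Total salt / total volume:
salt = 141,800×26.89 + 3,163,000×35.5 + 1,055,000×0.56 + 2,600,000×12.59 = 3,813,002 + 112,286,500 + 590,800 + 32,734,000 = 149,424,302
volume = 141,800 + 3,163,000 + 1,055,000 + 2,600,000 = 6,959,800 m³
S = 149,424,302 / 6,959,800 = 21.4696 PSU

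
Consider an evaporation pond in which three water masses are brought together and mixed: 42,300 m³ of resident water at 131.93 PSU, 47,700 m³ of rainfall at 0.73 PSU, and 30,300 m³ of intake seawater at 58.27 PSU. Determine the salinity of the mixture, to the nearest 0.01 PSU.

61.36 PSU

Weighted by volume,
salt = 42,300×131.93 + 47,700×0.73 + 30,300×58.27 = 5,580,639 + 34,821 + 1,765,581 = 7,381,041
volume = 42,300 + 47,700 + 30,300 = 120,300 m³
S = 7,381,041 / 120,300 = 61.3553 PSU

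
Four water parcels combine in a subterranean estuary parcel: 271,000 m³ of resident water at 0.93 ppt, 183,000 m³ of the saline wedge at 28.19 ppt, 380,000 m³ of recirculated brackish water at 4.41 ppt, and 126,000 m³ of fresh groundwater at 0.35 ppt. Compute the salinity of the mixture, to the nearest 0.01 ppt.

7.43 ppt

Weighted by volume,
salt = 271,000×0.93 + 183,000×28.19 + 380,000×4.41 + 126,000×0.35 = 252,030 + 5,158,770 + 1,675,800 + 44,100 = 7,130,700
volume = 271,000 + 183,000 + 380,000 + 126,000 = 960,000 m³
S = 7,130,700 / 960,000 = 7.4278 ppt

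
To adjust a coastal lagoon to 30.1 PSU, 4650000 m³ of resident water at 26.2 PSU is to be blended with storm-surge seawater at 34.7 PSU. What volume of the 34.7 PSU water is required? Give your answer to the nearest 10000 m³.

Salt balance: 4,650,000×26.2 + V×34.7 = (4,650,000+V)×30.1
121,830,000 + 34.7V = 139,965,000 + 30.1V
18,135,000 = 4.6V
V = 3,942,391.3 m³

3940000 m³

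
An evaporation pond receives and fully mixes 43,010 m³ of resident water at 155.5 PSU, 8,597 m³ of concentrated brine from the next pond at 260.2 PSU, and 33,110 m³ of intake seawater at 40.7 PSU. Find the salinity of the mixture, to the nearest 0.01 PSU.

121.26 PSU

Total salt / total volume:
salt = 43,010×155.5 + 8,597×260.2 + 33,110×40.7 = 6,688,055 + 2,236,939.4 + 1,347,577 = 10,272,571.4
volume = 43,010 + 8,597 + 33,110 = 84,717 m³
S = 10,272,571.4 / 84,717 = 121.2575 PSU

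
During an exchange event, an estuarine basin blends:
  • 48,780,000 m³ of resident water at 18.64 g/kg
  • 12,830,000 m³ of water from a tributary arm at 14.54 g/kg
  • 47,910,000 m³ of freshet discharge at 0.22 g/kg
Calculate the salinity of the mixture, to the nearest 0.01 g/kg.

10.10 g/kg

Mass of salt is conserved:
salt = 48,780,000×18.64 + 12,830,000×14.54 + 47,910,000×0.22 = 909,259,200 + 186,548,200 + 10,540,200 = 1,106,347,600
volume = 48,780,000 + 12,830,000 + 47,910,000 = 109,520,000 m³
S = 1,106,347,600 / 109,520,000 = 10.1018 g/kg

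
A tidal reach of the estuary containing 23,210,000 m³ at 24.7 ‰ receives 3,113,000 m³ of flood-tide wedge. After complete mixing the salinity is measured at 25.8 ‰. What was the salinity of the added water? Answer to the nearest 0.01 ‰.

Salt balance: 23,210,000×24.7 + 3,113,000×S = 26,323,000×25.8
573,287,000 + 3,113,000·S = 679,133,400
S = (679,133,400 − 573,287,000) / 3,113,000 = 34.0014 ‰

34.00 ‰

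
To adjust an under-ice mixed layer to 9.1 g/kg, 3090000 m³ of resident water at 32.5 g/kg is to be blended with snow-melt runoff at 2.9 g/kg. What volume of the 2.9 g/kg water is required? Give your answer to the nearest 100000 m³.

11700000 m³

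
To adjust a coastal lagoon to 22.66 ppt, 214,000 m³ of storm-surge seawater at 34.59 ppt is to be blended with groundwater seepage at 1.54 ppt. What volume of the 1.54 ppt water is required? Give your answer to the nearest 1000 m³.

Salt balance: 214,000×34.59 + V×1.54 = (214,000+V)×22.66
7,402,260 + 1.54V = 4,849,240 + 22.66V
2,553,020 = 21.12V
V = 120,881.63 m³

121000 m³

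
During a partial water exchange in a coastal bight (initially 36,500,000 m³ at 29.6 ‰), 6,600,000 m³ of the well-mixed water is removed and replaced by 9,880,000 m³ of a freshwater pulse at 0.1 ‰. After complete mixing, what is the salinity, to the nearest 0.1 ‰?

22.3 ‰

Remaining after removal: 29,900,000 m³ at 29.6 ‰ (salt = 885,040,000)
After addition: salt = 885,040,000 + 9,880,000×0.1 = 886,028,000; volume = 39,780,000 m³
S = 886,028,000 / 39,780,000 = 22.2732 ‰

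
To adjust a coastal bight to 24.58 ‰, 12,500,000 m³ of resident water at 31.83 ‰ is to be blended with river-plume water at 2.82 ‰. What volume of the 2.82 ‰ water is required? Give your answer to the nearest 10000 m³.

4160000 m³

Salt balance: 12,500,000×31.83 + V×2.82 = (12,500,000+V)×24.58
397,875,000 + 2.82V = 307,250,000 + 24.58V
90,625,000 = 21.76V
V = 4,164,751.84 m³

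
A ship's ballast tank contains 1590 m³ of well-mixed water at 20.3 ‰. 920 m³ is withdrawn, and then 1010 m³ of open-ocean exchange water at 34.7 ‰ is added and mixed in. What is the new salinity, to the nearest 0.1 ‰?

29.0 ‰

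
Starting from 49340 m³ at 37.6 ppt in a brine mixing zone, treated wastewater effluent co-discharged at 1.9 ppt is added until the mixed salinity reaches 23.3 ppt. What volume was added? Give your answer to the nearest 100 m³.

33000 m³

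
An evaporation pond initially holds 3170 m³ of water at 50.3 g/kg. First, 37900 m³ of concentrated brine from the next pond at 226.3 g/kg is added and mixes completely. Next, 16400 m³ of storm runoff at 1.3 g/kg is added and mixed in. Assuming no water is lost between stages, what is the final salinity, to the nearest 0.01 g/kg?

152.38 g/kg

By conservation of dissolved salt,
Initial salt = 3,170×50.3 = 159,451
After stage 1: salt = 159,451 + 37,900×226.3 = 8,736,221; volume = 41,070 m³; S = 212.715 g/kg
After stage 2: salt = 8,736,221 + 16,400×1.3 = 8,757,541; volume = 57,470 m³
S = 8,757,541 / 57,470 = 152.3846 g/kg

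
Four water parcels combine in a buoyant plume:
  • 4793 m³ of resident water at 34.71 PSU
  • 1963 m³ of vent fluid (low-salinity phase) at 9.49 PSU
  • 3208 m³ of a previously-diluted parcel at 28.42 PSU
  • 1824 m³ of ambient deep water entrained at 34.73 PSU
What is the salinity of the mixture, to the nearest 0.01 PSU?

28.80 PSU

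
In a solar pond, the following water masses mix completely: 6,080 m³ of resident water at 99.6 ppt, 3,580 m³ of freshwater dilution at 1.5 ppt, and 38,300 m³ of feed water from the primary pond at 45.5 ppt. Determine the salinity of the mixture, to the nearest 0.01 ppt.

49.07 ppt

Salt balance:
salt = 6,080×99.6 + 3,580×1.5 + 38,300×45.5 = 605,568 + 5,370 + 1,742,650 = 2,353,588
volume = 6,080 + 3,580 + 38,300 = 47,960 m³
S = 2,353,588 / 47,960 = 49.074 ppt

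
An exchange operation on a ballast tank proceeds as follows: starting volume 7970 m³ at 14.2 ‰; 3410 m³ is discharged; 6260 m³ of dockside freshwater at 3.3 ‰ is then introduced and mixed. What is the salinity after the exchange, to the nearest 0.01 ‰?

7.89 ‰

Remaining after removal: 4,560 m³ at 14.2 ‰ (salt = 64,752)
After addition: salt = 64,752 + 6,260×3.3 = 85,410; volume = 10,820 m³
S = 85,410 / 10,820 = 7.8937 ‰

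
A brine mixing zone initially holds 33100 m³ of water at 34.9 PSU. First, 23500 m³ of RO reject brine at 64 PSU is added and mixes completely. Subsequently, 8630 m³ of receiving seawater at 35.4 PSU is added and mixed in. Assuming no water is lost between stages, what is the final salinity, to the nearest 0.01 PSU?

By conservation of dissolved salt,
Initial salt = 33,100×34.9 = 1,155,190
After stage 1: salt = 1,155,190 + 23,500×64 = 2,659,190; volume = 56,600 m³; S = 46.982 PSU
After stage 2: salt = 2,659,190 + 8,630×35.4 = 2,964,692; volume = 65,230 m³
S = 2,964,692 / 65,230 = 45.4498 PSU

45.45 PSU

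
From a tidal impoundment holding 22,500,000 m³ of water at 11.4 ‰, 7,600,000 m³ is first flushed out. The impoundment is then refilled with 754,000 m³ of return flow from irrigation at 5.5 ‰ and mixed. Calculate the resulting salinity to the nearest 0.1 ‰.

11.1 ‰

Remaining after removal: 14,900,000 m³ at 11.4 ‰ (salt = 169,860,000)
After addition: salt = 169,860,000 + 754,000×5.5 = 174,007,000; volume = 15,654,000 m³
S = 174,007,000 / 15,654,000 = 11.1158 ‰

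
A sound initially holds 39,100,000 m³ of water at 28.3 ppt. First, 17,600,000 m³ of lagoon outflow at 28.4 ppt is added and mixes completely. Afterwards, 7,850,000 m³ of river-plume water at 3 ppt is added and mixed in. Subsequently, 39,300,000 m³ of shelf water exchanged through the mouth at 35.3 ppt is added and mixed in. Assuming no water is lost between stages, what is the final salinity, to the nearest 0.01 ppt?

Mass of salt is conserved:
Initial salt = 39,100,000×28.3 = 1,106,530,000
After stage 1: salt = 1,106,530,000 + 17,600,000×28.4 = 1,606,370,000; volume = 56,700,000 m³; S = 28.331 ppt
After stage 2: salt = 1,606,370,000 + 7,850,000×3 = 1,629,920,000; volume = 64,550,000 m³; S = 25.251 ppt
After stage 3: salt = 1,629,920,000 + 39,300,000×35.3 = 3,017,210,000; volume = 103,850,000 m³
S = 3,017,210,000 / 103,850,000 = 29.0535 ppt

29.05 ppt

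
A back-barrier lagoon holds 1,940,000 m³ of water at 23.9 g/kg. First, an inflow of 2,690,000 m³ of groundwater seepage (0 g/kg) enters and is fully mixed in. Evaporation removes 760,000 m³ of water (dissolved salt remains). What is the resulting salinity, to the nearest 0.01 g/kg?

After mixing: salt = 1,940,000×23.9 + 2,690,000×0 = 46,366,000; volume = 4,630,000 m³
After evaporation: salt unchanged = 46,366,000; volume = 4,630,000 − 760,000 = 3,870,000 m³
S = 46,366,000 / 3,870,000 = 11.9809 g/kg

11.98 g/kg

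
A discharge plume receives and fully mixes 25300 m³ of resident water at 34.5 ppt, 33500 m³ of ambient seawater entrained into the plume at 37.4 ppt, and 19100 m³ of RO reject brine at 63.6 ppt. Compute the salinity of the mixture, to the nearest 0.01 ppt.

42.88 ppt

Total salt / total volume:
salt = 25,300×34.5 + 33,500×37.4 + 19,100×63.6 = 872,850 + 1,252,900 + 1,214,760 = 3,340,510
volume = 25,300 + 33,500 + 19,100 = 77,900 m³
S = 3,340,510 / 77,900 = 42.882 ppt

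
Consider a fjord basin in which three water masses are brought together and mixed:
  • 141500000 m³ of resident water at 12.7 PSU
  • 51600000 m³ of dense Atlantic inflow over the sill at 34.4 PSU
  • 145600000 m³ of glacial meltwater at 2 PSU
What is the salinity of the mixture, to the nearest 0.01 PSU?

By conservation of dissolved salt,
salt = 141,500,000×12.7 + 51,600,000×34.4 + 145,600,000×2 = 1,797,050,000 + 1,775,040,000 + 291,200,000 = 3,863,290,000
volume = 141,500,000 + 51,600,000 + 145,600,000 = 338,700,000 m³
S = 3,863,290,000 / 338,700,000 = 11.4062 PSU

11.41 PSU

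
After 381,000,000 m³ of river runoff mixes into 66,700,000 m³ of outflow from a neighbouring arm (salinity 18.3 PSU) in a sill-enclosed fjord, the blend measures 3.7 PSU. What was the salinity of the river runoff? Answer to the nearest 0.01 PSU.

Salt balance: 66,700,000×18.3 + 381,000,000×S = 447,700,000×3.7
1,220,610,000 + 381,000,000·S = 1,656,490,000
S = (1,656,490,000 − 1,220,610,000) / 381,000,000 = 1.144 PSU

1.14 PSU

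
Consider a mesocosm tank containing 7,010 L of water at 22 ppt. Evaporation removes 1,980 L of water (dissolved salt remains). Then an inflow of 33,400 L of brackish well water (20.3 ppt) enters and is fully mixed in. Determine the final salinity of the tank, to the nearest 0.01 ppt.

21.66 ppt

After evaporation: salt = 7,010×22 = 154,220; volume = 7,010 − 1,980 = 5,030 L
After mixing: salt = 154,220 + 33,400×20.3 = 832,240; volume = 5,030 + 33,400 = 38,430 L
S = 832,240 / 38,430 = 21.656 ppt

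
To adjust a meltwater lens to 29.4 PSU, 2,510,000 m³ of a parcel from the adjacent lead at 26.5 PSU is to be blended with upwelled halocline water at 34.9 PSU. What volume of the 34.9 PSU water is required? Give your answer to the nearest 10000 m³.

1320000 m³

Salt balance: 2,510,000×26.5 + V×34.9 = (2,510,000+V)×29.4
66,515,000 + 34.9V = 73,794,000 + 29.4V
7,279,000 = 5.5V
V = 1,323,454.55 m³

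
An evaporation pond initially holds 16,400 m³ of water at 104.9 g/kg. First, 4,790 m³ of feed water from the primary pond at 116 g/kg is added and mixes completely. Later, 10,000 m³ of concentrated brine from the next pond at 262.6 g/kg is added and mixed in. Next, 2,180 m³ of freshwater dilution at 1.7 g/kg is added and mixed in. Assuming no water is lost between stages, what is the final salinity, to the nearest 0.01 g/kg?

Weighted by volume,
Initial salt = 16,400×104.9 = 1,720,360
After stage 1: salt = 1,720,360 + 4,790×116 = 2,276,000; volume = 21,190 m³; S = 107.409 g/kg
After stage 2: salt = 2,276,000 + 10,000×262.6 = 4,902,000; volume = 31,190 m³; S = 157.166 g/kg
After stage 3: salt = 4,902,000 + 2,180×1.7 = 4,905,706; volume = 33,370 m³
S = 4,905,706 / 33,370 = 147.0095 g/kg

147.01 g/kg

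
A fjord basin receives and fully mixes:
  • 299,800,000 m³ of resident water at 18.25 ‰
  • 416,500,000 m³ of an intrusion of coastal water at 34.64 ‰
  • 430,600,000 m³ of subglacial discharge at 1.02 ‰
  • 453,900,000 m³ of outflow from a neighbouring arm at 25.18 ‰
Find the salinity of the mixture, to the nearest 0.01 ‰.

19.84 ‰

Conserving salt mass:
salt = 299,800,000×18.25 + 416,500,000×34.64 + 430,600,000×1.02 + 453,900,000×25.18 = 5,471,350,000 + 14,427,560,000 + 439,212,000 + 11,429,202,000 = 31,767,324,000
volume = 299,800,000 + 416,500,000 + 430,600,000 + 453,900,000 = 1,600,800,000 m³
S = 31,767,324,000 / 1,600,800,000 = 19.8447 ‰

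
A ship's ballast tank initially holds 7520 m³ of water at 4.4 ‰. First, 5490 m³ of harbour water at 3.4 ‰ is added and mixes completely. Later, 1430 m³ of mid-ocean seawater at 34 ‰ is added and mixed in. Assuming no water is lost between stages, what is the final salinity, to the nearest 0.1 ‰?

Total salt / total volume:
Initial salt = 7,520×4.4 = 33,088
After stage 1: salt = 33,088 + 5,490×3.4 = 51,754; volume = 13,010 m³; S = 3.978 ‰
After stage 2: salt = 51,754 + 1,430×34 = 100,374; volume = 14,440 m³
S = 100,374 / 14,440 = 6.9511 ‰

7.0 ‰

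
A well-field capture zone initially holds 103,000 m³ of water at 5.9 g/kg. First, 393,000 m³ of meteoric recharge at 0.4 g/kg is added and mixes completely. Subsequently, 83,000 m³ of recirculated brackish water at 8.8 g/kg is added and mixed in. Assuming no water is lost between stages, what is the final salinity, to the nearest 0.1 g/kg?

2.6 g/kg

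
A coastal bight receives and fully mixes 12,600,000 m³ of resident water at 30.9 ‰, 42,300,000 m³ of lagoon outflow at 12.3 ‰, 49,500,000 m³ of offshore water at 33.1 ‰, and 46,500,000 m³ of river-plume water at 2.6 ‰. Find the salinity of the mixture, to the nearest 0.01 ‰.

17.69 ‰

Weighted by volume,
salt = 12,600,000×30.9 + 42,300,000×12.3 + 49,500,000×33.1 + 46,500,000×2.6 = 389,340,000 + 520,290,000 + 1,638,450,000 + 120,900,000 = 2,668,980,000
volume = 12,600,000 + 42,300,000 + 49,500,000 + 46,500,000 = 150,900,000 m³
S = 2,668,980,000 / 150,900,000 = 17.6871 ‰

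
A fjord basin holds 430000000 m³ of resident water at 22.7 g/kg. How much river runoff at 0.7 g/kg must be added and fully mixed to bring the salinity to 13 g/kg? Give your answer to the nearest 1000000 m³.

Salt balance: 430,000,000×22.7 + V×0.7 = (430,000,000+V)×13
9,761,000,000 + 0.7V = 5,590,000,000 + 13V
4,171,000,000 = 12.3V
V = 339,105,691.06 m³

339000000 m³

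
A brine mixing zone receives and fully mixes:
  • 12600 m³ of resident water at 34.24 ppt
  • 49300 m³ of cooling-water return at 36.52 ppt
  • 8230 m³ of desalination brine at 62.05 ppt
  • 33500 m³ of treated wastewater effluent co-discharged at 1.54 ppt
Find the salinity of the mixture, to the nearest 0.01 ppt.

26.96 ppt

By conservation of dissolved salt,
salt = 12,600×34.24 + 49,300×36.52 + 8,230×62.05 + 33,500×1.54 = 431,424 + 1,800,436 + 510,671.5 + 51,590 = 2,794,121.5
volume = 12,600 + 49,300 + 8,230 + 33,500 = 103,630 m³
S = 2,794,121.5 / 103,630 = 26.9625 ppt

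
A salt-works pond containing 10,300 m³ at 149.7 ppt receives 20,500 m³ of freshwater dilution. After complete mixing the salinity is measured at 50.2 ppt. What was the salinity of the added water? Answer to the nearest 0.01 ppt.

Salt balance: 10,300×149.7 + 20,500×S = 30,800×50.2
1,541,910 + 20,500·S = 1,546,160
S = (1,546,160 − 1,541,910) / 20,500 = 0.2073 ppt

0.21 ppt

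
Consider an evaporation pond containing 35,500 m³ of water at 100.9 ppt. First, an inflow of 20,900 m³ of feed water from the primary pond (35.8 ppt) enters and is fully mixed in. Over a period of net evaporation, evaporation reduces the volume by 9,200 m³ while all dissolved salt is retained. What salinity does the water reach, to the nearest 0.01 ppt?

After mixing: salt = 35,500×100.9 + 20,900×35.8 = 4,330,170; volume = 56,400 m³
After evaporation: salt unchanged = 4,330,170; volume = 56,400 − 9,200 = 47,200 m³
S = 4,330,170 / 47,200 = 91.7409 ppt

91.74 ppt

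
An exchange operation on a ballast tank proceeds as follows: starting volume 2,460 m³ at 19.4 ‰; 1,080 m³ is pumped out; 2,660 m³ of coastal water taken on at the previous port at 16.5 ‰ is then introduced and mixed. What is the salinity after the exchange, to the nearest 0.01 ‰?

17.49 ‰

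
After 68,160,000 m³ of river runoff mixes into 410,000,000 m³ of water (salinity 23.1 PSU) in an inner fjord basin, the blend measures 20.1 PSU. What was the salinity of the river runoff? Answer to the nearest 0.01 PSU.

Salt balance: 410,000,000×23.1 + 68,160,000×S = 478,160,000×20.1
9,471,000,000 + 68,160,000·S = 9,611,016,000
S = (9,611,016,000 − 9,471,000,000) / 68,160,000 = 2.0542 PSU

2.05 PSU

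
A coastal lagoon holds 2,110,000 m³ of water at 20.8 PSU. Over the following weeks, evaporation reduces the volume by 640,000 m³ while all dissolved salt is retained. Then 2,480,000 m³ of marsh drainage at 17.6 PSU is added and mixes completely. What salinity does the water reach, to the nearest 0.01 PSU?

After evaporation: salt = 2,110,000×20.8 = 43,888,000; volume = 2,110,000 − 640,000 = 1,470,000 m³
After mixing: salt = 43,888,000 + 2,480,000×17.6 = 87,536,000; volume = 1,470,000 + 2,480,000 = 3,950,000 m³
S = 87,536,000 / 3,950,000 = 22.161 PSU

22.16 PSU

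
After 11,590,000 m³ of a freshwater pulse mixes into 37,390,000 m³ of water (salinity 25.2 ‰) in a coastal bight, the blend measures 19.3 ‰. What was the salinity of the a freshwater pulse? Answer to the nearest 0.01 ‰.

0.27 ‰

Salt balance: 37,390,000×25.2 + 11,590,000×S = 48,980,000×19.3
942,228,000 + 11,590,000·S = 945,314,000
S = (945,314,000 − 942,228,000) / 11,590,000 = 0.2663 ‰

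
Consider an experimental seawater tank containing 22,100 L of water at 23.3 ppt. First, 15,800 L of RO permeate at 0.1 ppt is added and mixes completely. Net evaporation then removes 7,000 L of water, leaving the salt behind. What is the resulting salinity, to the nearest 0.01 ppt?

After mixing: salt = 22,100×23.3 + 15,800×0.1 = 516,510; volume = 37,900 L
After evaporation: salt unchanged = 516,510; volume = 37,900 − 7,000 = 30,900 L
S = 516,510 / 30,900 = 16.7155 ppt

16.72 ppt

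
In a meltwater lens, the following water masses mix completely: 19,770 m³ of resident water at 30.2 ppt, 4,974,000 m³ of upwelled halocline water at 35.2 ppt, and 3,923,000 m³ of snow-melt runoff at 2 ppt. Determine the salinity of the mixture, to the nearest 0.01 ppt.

20.58 ppt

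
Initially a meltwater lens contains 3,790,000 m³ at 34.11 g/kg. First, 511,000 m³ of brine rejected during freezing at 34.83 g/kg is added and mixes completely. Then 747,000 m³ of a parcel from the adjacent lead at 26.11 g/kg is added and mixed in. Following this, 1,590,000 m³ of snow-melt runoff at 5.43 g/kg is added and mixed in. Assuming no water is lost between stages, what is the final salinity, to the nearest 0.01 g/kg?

26.40 g/kg

Salt balance:
Initial salt = 3,790,000×34.11 = 129,276,900
After stage 1: salt = 129,276,900 + 511,000×34.83 = 147,075,030; volume = 4,301,000 m³; S = 34.196 g/kg
After stage 2: salt = 147,075,030 + 747,000×26.11 = 166,579,200; volume = 5,048,000 m³; S = 32.999 g/kg
After stage 3: salt = 166,579,200 + 1,590,000×5.43 = 175,212,900; volume = 6,638,000 m³
S = 175,212,900 / 6,638,000 = 26.3954 g/kg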